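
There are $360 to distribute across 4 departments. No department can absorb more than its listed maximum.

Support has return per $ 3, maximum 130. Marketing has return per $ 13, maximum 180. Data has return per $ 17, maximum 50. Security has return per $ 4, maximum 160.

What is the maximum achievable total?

Rank by return per $: Data 17 > Marketing 13 > Security 4 > Support 3.
Give Data 50 to hit its cap of 50 ; 310 left.
Give Marketing 180 to hit its cap of 180 ; 130 left.
Only 130 left; Security takes them to reach 130.
Total = 13×180 + 17×50 + 4×130 = 3710.

3710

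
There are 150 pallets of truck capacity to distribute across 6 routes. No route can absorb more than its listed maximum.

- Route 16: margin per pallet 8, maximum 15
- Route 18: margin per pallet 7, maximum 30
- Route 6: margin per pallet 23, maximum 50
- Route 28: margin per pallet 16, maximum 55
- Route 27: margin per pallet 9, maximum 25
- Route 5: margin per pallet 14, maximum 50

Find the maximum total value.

Rank by margin per pallet: Route 6 23 > Route 28 16 > Route 5 14 > Route 27 9 > Route 16 8 > Route 18 7.
Give Route 6 50 to hit its cap of 50 → 100 left.
Route 28: +55 to 55 (cap) → 45 left.
Only 45 left; Route 5 takes them to reach 45.
Total = 23×50 + 16×55 + 14×45 = 2660.

2660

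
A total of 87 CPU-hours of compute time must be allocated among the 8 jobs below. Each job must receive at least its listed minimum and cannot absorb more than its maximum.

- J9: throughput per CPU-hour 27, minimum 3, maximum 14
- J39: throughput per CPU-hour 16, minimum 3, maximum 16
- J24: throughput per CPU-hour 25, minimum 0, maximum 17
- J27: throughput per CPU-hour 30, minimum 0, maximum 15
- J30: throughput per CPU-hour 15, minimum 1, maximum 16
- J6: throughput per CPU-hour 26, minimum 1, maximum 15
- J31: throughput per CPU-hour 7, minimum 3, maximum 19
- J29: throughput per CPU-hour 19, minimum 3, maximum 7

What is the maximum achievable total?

Meeting every minimum uses 3+3+0+0+1+1+3+3 = 14 CPU-hours, leaving 73.
Rank by throughput per CPU-hour: J27 30 > J9 27 > J6 26 > J24 25 > J29 19 > J39 16 > J30 15 > J31 7.
J27: +15 to 15 (cap) — 58 left.
Give J9 11 more to hit its cap of 14 — 47 left.
Give J6 14 more to hit its cap of 15 — 33 left.
J24: +17 to 17 (cap) — 16 left.
J29 takes 4 more to reach its cap of 7 — 12 left.
Only 12 left; J39 takes them to reach 15.
Total = 27×14 + 16×15 + 25×17 + 30×15 + 15×1 + 26×15 + 7×3 + 19×7 = 2052.

2052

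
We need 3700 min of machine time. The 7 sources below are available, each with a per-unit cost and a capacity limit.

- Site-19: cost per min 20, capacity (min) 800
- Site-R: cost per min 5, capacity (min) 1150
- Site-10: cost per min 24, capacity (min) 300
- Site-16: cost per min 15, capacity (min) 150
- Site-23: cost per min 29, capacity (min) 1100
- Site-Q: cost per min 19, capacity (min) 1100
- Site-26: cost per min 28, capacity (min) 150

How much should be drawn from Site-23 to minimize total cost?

50

Cheapest first:
Take 1150 from Site-R at 5 — need 2550 more.
Take 150 from Site-16 at 15 — need 2400 more.
Site-Q (19): use full 1100 — 1300 min to go.
Site-19 at 20: take all 800 min — 500 still needed.
Take 300 from Site-10 at 24 — need 200 more.
Site-26 (28): use full 150 — 50 min to go.
Site-23 at 29: take 50 of its 1100 — requirement met.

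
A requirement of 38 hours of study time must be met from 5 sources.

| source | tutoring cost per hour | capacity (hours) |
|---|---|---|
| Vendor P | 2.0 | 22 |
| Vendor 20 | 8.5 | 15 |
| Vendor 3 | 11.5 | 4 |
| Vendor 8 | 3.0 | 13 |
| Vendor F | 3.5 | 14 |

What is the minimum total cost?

93.5

Fill from the cheapest source first.
Take 22 from Vendor P at 2.0 → need 16 more.
Vendor 8 (3.0): use full 13 → 3 hours to go.
Vendor F at 3.5: take 3 of its 14 → requirement met.
Vendor 20, Vendor 3: unused.
Cost = 22×2.0 + 13×3.0 + 3×3.5 = 93.5.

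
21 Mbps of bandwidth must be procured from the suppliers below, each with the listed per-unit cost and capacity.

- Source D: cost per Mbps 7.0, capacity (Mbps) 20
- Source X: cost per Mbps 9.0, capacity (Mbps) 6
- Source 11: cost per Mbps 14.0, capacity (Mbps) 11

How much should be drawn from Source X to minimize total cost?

Cheapest first:
Source D at 7.0: take all 20 Mbps → 1 still needed.
Source X (9.0): take the remaining 1 → done.
Source 11: unused.

1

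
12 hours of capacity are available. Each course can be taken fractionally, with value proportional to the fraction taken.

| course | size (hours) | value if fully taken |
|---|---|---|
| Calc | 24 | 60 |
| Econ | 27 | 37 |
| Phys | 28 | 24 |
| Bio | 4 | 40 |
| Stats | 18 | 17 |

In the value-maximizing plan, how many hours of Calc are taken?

8

Best value per unit of size first: Bio 40/4≈10, Calc 60/24≈2.5, Econ 37/27≈1.37, Stats 17/18≈0.944, Phys 24/28≈0.857.
Take all of Bio (4 hours, value 40) — 8 hours left.
Only 8 hours remain; take 8/24 of Calc for value 60×8/24 = 20.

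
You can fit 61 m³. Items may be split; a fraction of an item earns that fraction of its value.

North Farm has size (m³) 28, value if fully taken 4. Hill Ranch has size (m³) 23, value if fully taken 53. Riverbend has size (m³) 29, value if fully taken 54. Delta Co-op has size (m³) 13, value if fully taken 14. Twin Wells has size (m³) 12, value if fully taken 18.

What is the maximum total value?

120.5

Rank by value-to-size ratio: Hill Ranch 53/23≈2.3, Riverbend 54/29≈1.86, Twin Wells 18/12≈1.5, Delta Co-op 14/13≈1.08, North Farm 4/28≈0.143.
All 23 m³ of Hill Ranch fit (value 53) ; 38 remain.
Riverbend: take in full, 29 m³ for value 54 ; 9 left.
9 m³ left: a 9/12 share of Twin Wells gives 18×9/12 = 13.5.
Total value = 120.5.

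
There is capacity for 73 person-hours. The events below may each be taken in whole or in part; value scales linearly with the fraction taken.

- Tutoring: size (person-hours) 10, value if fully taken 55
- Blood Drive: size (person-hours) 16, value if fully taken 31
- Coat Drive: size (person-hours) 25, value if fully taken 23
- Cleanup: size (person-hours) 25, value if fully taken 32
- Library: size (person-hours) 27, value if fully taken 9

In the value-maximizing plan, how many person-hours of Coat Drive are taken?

Sort by value density: Tutoring 55/10≈5.5, Blood Drive 31/16≈1.94, Cleanup 32/25≈1.28, Coat Drive 23/25≈0.92, Library 9/27≈0.333.
All 10 person-hours of Tutoring fit (value 55) → 63 remain.
All 16 person-hours of Blood Drive fit (value 31) → 47 remain.
Cleanup: take in full, 25 person-hours for value 32 → 22 left.
Fill the last 22 person-hours with part of Coat Drive: 22/25 of it earns 20.24.

22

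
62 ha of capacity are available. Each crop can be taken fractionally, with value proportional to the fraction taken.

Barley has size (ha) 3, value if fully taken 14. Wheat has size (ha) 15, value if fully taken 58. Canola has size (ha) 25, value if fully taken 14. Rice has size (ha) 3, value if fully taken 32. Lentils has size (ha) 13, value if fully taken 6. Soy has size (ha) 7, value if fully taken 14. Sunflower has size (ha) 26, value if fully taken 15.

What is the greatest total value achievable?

Rank by value-to-size ratio: Rice 32/3≈10.7, Barley 14/3≈4.67, Wheat 58/15≈3.87, Soy 14/7≈2, Sunflower 15/26≈0.577, Canola 14/25≈0.56, Lentils 6/13≈0.462.
Take all of Rice (3 ha, value 32) → 59 ha left.
Barley: take in full, 3 ha for value 14 → 56 left.
Wheat: take in full, 15 ha for value 58 → 41 left.
Soy: take in full, 7 ha for value 14 → 34 left.
All 26 ha of Sunflower fit (value 15) → 8 remain.
Fill the last 8 ha with part of Canola: 8/25 of it earns 4.48.
Total value = 137.48.

137.48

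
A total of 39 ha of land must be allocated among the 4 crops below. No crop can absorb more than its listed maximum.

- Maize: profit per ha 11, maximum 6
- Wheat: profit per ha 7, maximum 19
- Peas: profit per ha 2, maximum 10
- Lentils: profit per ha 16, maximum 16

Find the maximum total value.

Order the crops by profit per ha: Lentils 16 > Maize 11 > Wheat 7 > Peas 2.
Lentils takes 16 to reach its cap of 16 ; 23 left.
Give Maize 6 to hit its cap of 6 ; 17 left.
Wheat has room for 19 but only 17 remain, so it gets 17.
Total = 11×6 + 7×17 + 16×16 = 441.

441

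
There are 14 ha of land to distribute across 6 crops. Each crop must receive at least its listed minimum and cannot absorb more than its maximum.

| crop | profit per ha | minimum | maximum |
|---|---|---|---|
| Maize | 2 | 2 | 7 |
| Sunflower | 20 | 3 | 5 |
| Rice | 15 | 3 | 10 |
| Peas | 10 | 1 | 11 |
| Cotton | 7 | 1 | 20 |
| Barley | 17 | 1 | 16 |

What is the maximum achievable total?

Meeting every minimum uses 2+3+3+1+1+1 = 11 ha, leaving 3.
Rank by profit per ha: Sunflower 20 > Barley 17 > Rice 15 > Peas 10 > Cotton 7 > Maize 2.
Give Sunflower 2 more to hit its cap of 5 ; 1 left.
Barley: +1 (room for 15) → 2. Pool exhausted.
Total = 2×2 + 20×5 + 15×3 + 10×1 + 7×1 + 17×2 = 200.

200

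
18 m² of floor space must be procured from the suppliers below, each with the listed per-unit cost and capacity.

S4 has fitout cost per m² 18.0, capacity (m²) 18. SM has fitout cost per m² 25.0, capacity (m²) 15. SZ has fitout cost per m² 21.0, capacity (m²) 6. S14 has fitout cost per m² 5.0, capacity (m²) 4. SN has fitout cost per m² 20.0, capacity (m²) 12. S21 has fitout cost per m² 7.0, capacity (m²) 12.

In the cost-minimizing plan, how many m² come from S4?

Cheapest first:
S14 at 5.0: take all 4 m² — 14 still needed.
S21 at 7.0: take all 12 m² — 2 still needed.
S4 at 18.0: take 2 of its 18 — requirement met.
SN, SZ, SM: unused.

2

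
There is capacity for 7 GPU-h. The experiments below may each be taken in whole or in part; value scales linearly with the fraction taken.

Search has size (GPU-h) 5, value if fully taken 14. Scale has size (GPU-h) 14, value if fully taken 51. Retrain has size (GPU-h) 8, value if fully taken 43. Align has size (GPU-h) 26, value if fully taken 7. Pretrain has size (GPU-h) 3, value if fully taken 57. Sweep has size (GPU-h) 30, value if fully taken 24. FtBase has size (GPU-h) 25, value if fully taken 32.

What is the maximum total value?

Rank by value-to-size ratio: Pretrain 57/3≈19, Retrain 43/8≈5.38, Scale 51/14≈3.64, Search 14/5≈2.8, FtBase 32/25≈1.28, Sweep 24/30≈0.8, Align 7/26≈0.269.
Pretrain: take in full, 3 GPU-h for value 57 → 4 left.
Only 4 GPU-h remain; take 4/8 of Retrain for value 43×4/8 = 21.5.
Total value = 78.5.

78.5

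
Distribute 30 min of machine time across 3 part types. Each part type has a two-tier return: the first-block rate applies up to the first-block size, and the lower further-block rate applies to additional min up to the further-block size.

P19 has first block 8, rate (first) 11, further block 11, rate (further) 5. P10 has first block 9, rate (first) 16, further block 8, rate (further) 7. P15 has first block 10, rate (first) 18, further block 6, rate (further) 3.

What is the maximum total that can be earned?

Rank every tier by rate: P15/first 18 > P10/first 16 > P19/first 11 > P10/second 7 > P19/second 5 > P15/second 3.
P15 first at 18: fill all 10 — 20 left.
P10 first at 16: fill all 9 — 11 left.
P19/first (11): +8 — 3 left.
P10/second: +3 of 8 at 7; pool empty.
Total = 18×10 + 16×9 + 11×8 + 7×3 = 433.

433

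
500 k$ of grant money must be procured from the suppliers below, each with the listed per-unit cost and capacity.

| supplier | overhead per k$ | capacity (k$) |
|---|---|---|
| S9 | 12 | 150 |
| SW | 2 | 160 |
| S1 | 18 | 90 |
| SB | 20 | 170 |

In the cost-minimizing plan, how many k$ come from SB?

Cheapest first:
SW (2): use full 160 → 340 k$ to go.
Take 150 from S9 at 12 → need 190 more.
S1 (18): use full 90 → 100 k$ to go.
SB at 20: take 100 of its 170 → requirement met.

100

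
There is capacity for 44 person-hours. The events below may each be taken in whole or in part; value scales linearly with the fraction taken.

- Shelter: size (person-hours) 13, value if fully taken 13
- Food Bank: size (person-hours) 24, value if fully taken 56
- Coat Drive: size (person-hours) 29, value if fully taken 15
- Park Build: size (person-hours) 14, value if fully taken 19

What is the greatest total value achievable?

81

Best value per unit of size first: Food Bank 56/24≈2.33, Park Build 19/14≈1.36, Shelter 13/13≈1, Coat Drive 15/29≈0.517.
Food Bank: take in full, 24 person-hours for value 56 ; 20 left.
All 14 person-hours of Park Build fit (value 19) ; 6 remain.
Only 6 person-hours remain; take 6/13 of Shelter for value 13×6/13 = 6.
Total value = 81.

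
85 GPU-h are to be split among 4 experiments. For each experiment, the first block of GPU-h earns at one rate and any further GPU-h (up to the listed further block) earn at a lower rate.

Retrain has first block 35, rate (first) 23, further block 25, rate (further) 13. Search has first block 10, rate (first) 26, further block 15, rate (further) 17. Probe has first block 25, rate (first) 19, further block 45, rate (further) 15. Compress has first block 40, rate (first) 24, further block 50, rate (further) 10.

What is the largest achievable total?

Rank every tier by rate: Search/first 26 > Compress/first 24 > Retrain/first 23 > Probe/first 19 > Search/second 17 > Probe/second 15 > Retrain/second 13 > Compress/second 10.
Fill Search first block (10 at 26) → 75 left.
Compress/first (24): +40 → 35 left.
Fill Retrain first block (35 at 23) → 0 left.
Total = 26×10 + 24×40 + 23×35 = 2025.

2025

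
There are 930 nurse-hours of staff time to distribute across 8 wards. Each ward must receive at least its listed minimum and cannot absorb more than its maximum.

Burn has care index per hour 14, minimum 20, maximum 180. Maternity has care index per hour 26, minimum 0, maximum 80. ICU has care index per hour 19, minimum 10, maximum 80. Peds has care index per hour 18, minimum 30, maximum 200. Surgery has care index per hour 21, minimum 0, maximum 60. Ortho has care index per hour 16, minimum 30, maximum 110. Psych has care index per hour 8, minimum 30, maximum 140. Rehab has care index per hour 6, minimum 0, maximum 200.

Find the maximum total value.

14340

Meeting every minimum uses 20+0+10+30+0+30+30+0 = 120 nurse-hours, leaving 810.
Rank by care index per hour: Maternity 26 > Surgery 21 > ICU 19 > Peds 18 > Ortho 16 > Burn 14 > Psych 8 > Rehab 6.
Give Maternity 80 more to hit its cap of 80 ; 730 left.
Give Surgery 60 more to hit its cap of 60 ; 670 left.
ICU takes 70 more to reach its cap of 80 ; 600 left.
Peds: +170 to 200 (cap) ; 430 left.
Give Ortho 80 more to hit its cap of 110 ; 350 left.
Burn takes 160 more to reach its cap of 180 ; 190 left.
Psych takes 110 more to reach its cap of 140 ; 80 left.
Rehab has room for 200 more but only 80 remain, so it gets 80.
Total = 14×180 + 26×80 + 19×80 + 18×200 + 21×60 + 16×110 + 8×140 + 6×80 = 14340.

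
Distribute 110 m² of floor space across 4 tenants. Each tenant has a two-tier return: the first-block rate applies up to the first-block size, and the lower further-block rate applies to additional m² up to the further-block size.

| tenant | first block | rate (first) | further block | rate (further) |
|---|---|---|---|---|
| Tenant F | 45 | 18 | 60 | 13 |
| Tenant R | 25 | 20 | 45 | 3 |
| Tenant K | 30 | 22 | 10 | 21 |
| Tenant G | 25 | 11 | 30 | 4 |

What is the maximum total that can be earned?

2180

Rank every tier by rate: Tenant K/first 22 > Tenant K/second 21 > Tenant R/first 20 > Tenant F/first 18 > Tenant F/second 13 > Tenant G/first 11 > Tenant G/second 4 > Tenant R/second 3.
Fill Tenant K first block (30 at 22) ; 80 left.
Fill Tenant K second block (10 at 21) ; 70 left.
Tenant R/first (20): +25 ; 45 left.
Tenant F/first (18): +45 ; 0 left.
Total = 22×30 + 21×10 + 20×25 + 18×45 = 2180.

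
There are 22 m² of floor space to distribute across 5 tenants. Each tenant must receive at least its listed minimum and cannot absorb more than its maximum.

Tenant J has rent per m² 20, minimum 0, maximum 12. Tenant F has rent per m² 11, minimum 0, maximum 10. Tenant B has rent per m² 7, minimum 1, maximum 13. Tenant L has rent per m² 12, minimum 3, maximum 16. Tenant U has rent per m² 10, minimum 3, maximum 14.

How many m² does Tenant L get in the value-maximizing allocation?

6

Meeting every minimum uses 0+0+1+3+3 = 7 m², leaving 15.
Highest rent per m² first: Tenant J 20 > Tenant L 12 > Tenant F 11 > Tenant U 10 > Tenant B 7.
Tenant J takes 12 more to reach its cap of 12 ; 3 left.
Tenant L: +3 (room for 13) → 6. Pool exhausted.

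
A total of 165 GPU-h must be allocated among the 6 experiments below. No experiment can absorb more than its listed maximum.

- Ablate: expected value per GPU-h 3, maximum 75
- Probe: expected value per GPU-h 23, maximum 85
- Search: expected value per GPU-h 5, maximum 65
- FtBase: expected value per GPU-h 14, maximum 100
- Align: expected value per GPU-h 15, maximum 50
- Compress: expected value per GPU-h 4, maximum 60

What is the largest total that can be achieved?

Highest expected value per GPU-h first: Probe 23 > Align 15 > FtBase 14 > Search 5 > Compress 4 > Ablate 3.
Probe: +85 to 85 (cap) — 80 left.
Align takes 50 to reach its cap of 50 — 30 left.
FtBase has room for 100 but only 30 remain, so it gets 30.
Total = 23×85 + 14×30 + 15×50 = 3125.

3125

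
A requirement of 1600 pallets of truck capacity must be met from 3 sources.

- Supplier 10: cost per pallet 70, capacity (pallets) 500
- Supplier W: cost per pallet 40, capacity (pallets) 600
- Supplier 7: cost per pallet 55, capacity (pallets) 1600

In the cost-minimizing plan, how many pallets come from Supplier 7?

Fill from the cheapest source first.
Supplier W at 40: take all 600 pallets → 1000 still needed.
Supplier 7 at 55: take 1000 of its 1600 → requirement met.
Supplier 10: unused.

1000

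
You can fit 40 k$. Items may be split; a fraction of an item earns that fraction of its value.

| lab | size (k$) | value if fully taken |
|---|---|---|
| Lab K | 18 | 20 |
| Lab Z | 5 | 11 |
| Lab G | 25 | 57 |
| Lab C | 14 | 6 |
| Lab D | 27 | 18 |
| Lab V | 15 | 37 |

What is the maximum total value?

Best value per unit of size first: Lab V 37/15≈2.47, Lab G 57/25≈2.28, Lab Z 11/5≈2.2, Lab K 20/18≈1.11, Lab D 18/27≈0.667, Lab C 6/14≈0.429.
All 15 k$ of Lab V fit (value 37) — 25 remain.
All 25 k$ of Lab G fit (value 57) — 0 remain.
Total value = 94.

94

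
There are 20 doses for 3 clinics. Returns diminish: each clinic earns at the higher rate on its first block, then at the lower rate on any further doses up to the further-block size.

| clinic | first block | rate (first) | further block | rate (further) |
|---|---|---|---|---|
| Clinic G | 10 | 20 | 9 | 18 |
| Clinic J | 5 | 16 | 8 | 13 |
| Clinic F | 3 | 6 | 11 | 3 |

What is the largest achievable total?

Rank every tier by rate: Clinic G/tier1 20 > Clinic G/tier2 18 > Clinic J/tier1 16 > Clinic J/tier2 13 > Clinic F/tier1 6 > Clinic F/tier2 3.
Clinic G/tier1 (20): +10 ; 10 left.
Fill Clinic G tier2 block (9 at 18) ; 1 left.
Clinic J/tier1: +1 of 5 at 16; pool empty.
Total = 20×10 + 18×9 + 16×1 = 378.

378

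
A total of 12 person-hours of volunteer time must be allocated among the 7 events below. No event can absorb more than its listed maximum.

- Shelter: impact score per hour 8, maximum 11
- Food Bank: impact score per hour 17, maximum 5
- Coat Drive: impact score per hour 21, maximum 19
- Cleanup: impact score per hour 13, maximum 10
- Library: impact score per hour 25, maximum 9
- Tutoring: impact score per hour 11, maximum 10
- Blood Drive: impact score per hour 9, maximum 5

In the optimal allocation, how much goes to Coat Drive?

3

Rank by impact score per hour: Library 25 > Coat Drive 21 > Food Bank 17 > Cleanup 13 > Tutoring 11 > Blood Drive 9 > Shelter 8.
Give Library 9 to hit its cap of 9 → 3 left.
Only 3 left; Coat Drive takes them to reach 3.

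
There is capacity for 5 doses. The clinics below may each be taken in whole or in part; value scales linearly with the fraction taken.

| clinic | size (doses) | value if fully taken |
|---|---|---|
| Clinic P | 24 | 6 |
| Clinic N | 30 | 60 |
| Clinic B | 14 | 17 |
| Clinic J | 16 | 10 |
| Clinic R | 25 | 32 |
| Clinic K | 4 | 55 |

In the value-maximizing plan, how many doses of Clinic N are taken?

1

Sort by value density: Clinic K 55/4≈13.8, Clinic N 60/30≈2, Clinic R 32/25≈1.28, Clinic B 17/14≈1.21, Clinic J 10/16≈0.625, Clinic P 6/24≈0.25.
Clinic K: take in full, 4 doses for value 55 ; 1 left.
1 doses left: a 1/30 share of Clinic N gives 60×1/30 = 2.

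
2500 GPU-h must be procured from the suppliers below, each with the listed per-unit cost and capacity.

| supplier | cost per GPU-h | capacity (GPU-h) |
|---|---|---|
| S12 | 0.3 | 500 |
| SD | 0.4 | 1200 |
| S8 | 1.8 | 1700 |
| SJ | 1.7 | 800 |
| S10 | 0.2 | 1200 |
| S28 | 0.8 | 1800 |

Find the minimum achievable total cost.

710

Cheapest first:
Take 1200 from S10 at 0.2 — need 1300 more.
Take 500 from S12 at 0.3 — need 800 more.
Take 800 from SD at 0.4 to finish.
S28, SJ, S8: unused.
Cost = 1200×0.2 + 500×0.3 + 800×0.4 = 710.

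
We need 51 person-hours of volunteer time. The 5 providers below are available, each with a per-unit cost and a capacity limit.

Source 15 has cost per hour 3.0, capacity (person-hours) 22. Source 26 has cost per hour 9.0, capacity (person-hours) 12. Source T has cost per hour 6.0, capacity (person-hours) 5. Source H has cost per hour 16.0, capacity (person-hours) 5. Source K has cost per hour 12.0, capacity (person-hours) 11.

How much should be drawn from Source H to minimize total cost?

1

Cheapest first:
Source 15 (3.0): use full 22 ; 29 person-hours to go.
Take 5 from Source T at 6.0 ; need 24 more.
Take 12 from Source 26 at 9.0 ; need 12 more.
Source K at 12.0: take all 11 person-hours ; 1 still needed.
Source H (16.0): take the remaining 1 ; done.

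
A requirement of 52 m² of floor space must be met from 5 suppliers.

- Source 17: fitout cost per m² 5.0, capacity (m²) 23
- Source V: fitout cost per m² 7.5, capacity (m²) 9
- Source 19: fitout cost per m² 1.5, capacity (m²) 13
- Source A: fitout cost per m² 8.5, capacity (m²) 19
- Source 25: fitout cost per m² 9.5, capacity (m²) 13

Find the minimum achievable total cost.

Fill from the cheapest supplier first.
Take 13 from Source 19 at 1.5 → need 39 more.
Source 17 at 5.0: take all 23 m² → 16 still needed.
Take 9 from Source V at 7.5 → need 7 more.
Source A (8.5): take the remaining 7 → done.
Source 25: unused.
Cost = 13×1.5 + 23×5.0 + 9×7.5 + 7×8.5 = 261.5.

261.5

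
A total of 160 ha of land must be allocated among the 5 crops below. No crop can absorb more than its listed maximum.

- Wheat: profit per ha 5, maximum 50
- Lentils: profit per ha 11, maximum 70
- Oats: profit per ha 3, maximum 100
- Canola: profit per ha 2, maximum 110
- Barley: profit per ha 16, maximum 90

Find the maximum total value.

2210

Rank by profit per ha: Barley 16 > Lentils 11 > Wheat 5 > Oats 3 > Canola 2.
Barley takes 90 to reach its cap of 90 — 70 left.
Lentils: +70 to 70 (cap) — 0 left.
Total = 11×70 + 16×90 = 2210.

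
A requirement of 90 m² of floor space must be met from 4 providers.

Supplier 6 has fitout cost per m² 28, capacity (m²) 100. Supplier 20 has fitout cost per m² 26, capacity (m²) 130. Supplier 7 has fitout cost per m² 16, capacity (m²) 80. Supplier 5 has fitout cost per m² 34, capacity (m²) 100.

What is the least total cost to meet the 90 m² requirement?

1540

Use providers in increasing cost order.
Supplier 7 (16): use full 80 — 10 m² to go.
Take 10 from Supplier 20 at 26 to finish.
Supplier 6, Supplier 5: unused.
Cost = 80×16 + 10×26 = 1540.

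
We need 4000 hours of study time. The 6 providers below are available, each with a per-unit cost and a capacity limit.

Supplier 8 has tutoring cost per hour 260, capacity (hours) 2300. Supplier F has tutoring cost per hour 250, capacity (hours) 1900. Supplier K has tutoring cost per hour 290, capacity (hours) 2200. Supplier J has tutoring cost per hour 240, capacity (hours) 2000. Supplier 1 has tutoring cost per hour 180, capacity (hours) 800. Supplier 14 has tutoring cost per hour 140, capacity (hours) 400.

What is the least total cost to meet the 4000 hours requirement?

Fill from the cheapest provider first.
Supplier 14 at 140: take all 400 hours ; 3600 still needed.
Take 800 from Supplier 1 at 180 ; need 2800 more.
Supplier J at 240: take all 2000 hours ; 800 still needed.
Supplier F at 250: take 800 of its 1900 ; requirement met.
Supplier 8, Supplier K: unused.
Cost = 400×140 + 800×180 + 2000×240 + 800×250 = 880000.

880000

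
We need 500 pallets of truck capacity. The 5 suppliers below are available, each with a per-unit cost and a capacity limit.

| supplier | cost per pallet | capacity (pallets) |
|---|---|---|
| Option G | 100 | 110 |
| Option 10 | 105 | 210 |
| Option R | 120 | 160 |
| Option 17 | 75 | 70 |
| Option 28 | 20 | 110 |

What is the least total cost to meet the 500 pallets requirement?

40500

Fill from the cheapest supplier first.
Option 28 at 20: take all 110 pallets — 390 still needed.
Option 17 (75): use full 70 — 320 pallets to go.
Option G (100): use full 110 — 210 pallets to go.
Take 210 from Option 10 at 105 — need 0 more.
Option R: unused.
Cost = 110×20 + 70×75 + 110×100 + 210×105 = 40500.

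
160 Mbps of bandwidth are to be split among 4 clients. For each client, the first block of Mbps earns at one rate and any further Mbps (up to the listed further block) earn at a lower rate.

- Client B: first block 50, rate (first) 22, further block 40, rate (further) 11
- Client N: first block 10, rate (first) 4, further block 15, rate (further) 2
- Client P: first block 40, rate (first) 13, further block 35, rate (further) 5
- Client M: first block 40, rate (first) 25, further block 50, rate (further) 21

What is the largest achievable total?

3410

Order all 8 blocks by rate: Client M/T1 25 > Client B/T1 22 > Client M/T2 21 > Client P/T1 13 > Client B/T2 11 > Client P/T2 5 > Client N/T1 4 > Client N/T2 2.
Fill Client M T1 block (40 at 25) → 120 left.
Client B/T1 (22): +50 → 70 left.
Client M T2 at 21: fill all 50 → 20 left.
20 remain; put them into Client P T1 at 13.
Total = 25×40 + 22×50 + 21×50 + 13×20 = 3410.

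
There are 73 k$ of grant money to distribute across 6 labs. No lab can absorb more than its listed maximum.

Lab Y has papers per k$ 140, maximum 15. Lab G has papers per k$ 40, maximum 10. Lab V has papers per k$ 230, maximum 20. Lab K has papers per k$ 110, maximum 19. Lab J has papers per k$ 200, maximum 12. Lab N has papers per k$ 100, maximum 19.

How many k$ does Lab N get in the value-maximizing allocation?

Order the labs by papers per k$: Lab V 230 > Lab J 200 > Lab Y 140 > Lab K 110 > Lab N 100 > Lab G 40.
Lab V: +20 to 20 (cap) — 53 left.
Lab J: +12 to 12 (cap) — 41 left.
Lab Y: +15 to 15 (cap) — 26 left.
Lab K: +19 to 19 (cap) — 7 left.
Lab N has room for 19 but only 7 remain, so it gets 7.

7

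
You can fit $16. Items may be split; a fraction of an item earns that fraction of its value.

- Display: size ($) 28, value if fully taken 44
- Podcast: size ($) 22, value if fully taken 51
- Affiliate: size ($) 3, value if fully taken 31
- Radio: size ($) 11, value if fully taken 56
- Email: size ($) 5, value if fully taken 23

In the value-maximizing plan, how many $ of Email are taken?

2

Rank by value-to-size ratio: Affiliate 31/3≈10.3, Radio 56/11≈5.09, Email 23/5≈4.6, Podcast 51/22≈2.32, Display 44/28≈1.57.
All 3 $ of Affiliate fit (value 31) → 13 remain.
All 11 $ of Radio fit (value 56) → 2 remain.
2 $ left: a 2/5 share of Email gives 23×2/5 = 9.2.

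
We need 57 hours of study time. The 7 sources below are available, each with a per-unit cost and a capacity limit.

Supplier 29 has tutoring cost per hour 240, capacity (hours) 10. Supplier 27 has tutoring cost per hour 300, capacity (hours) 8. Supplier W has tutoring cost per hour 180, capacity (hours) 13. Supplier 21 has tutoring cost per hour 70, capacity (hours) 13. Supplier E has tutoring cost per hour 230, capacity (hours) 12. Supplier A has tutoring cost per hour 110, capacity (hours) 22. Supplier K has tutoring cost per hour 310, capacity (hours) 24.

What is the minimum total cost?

Use sources in increasing cost order.
Supplier 21 at 70: take all 13 hours ; 44 still needed.
Take 22 from Supplier A at 110 ; need 22 more.
Take 13 from Supplier W at 180 ; need 9 more.
Take 9 from Supplier E at 230 to finish.
Supplier 29, Supplier 27, Supplier K: unused.
Cost = 13×70 + 22×110 + 13×180 + 9×230 = 7740.

7740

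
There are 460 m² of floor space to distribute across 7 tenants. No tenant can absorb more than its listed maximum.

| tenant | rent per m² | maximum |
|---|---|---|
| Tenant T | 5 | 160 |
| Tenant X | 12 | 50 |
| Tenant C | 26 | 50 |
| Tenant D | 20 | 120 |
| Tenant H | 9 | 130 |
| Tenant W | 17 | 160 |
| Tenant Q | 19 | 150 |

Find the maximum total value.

8930

Rank by rent per m²: Tenant C 26 > Tenant D 20 > Tenant Q 19 > Tenant W 17 > Tenant X 12 > Tenant H 9 > Tenant T 5.
Tenant C: +50 to 50 (cap) — 410 left.
Tenant D takes 120 to reach its cap of 120 — 290 left.
Tenant Q takes 150 to reach its cap of 150 — 140 left.
Only 140 left; Tenant W takes them to reach 140.
Total = 26×50 + 20×120 + 17×140 + 19×150 = 8930.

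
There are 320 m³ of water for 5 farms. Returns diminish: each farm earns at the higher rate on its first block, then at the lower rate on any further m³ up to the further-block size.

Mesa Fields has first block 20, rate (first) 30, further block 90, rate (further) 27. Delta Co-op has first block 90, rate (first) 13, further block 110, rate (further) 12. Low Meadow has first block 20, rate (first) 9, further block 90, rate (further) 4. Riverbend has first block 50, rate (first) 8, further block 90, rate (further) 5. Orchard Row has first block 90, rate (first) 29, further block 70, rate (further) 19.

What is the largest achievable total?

Rank every tier by rate: Mesa Fields/tier1 30 > Orchard Row/tier1 29 > Mesa Fields/tier2 27 > Orchard Row/tier2 19 > Delta Co-op/tier1 13 > Delta Co-op/tier2 12 > Low Meadow/tier1 9 > Riverbend/tier1 8 > Riverbend/tier2 5 > Low Meadow/tier2 4.
Mesa Fields tier1 at 30: fill all 20 — 300 left.
Orchard Row/tier1 (29): +90 — 210 left.
Fill Mesa Fields tier2 block (90 at 27) — 120 left.
Orchard Row tier2 at 19: fill all 70 — 50 left.
50 remain; put them into Delta Co-op tier1 at 13.
Total = 30×20 + 29×90 + 27×90 + 19×70 + 13×50 = 7620.

7620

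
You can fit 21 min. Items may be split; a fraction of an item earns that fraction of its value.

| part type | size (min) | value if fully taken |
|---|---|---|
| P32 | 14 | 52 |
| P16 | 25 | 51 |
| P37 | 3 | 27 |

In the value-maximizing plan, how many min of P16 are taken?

4

Rank by value-to-size ratio: P37 27/3≈9, P32 52/14≈3.71, P16 51/25≈2.04.
All 3 min of P37 fit (value 27) → 18 remain.
P32: take in full, 14 min for value 52 → 4 left.
Only 4 min remain; take 4/25 of P16 for value 51×4/25 = 8.16.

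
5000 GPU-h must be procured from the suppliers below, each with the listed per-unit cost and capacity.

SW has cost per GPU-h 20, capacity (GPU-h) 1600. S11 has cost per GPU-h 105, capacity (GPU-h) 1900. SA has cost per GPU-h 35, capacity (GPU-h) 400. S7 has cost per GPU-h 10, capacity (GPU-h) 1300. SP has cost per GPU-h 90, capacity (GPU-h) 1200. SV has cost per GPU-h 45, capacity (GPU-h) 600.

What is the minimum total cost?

Cheapest first:
S7 (10): use full 1300 ; 3700 GPU-h to go.
SW at 20: take all 1600 GPU-h ; 2100 still needed.
SA (35): use full 400 ; 1700 GPU-h to go.
Take 600 from SV at 45 ; need 1100 more.
Take 1100 from SP at 90 to finish.
S11: unused.
Cost = 1300×10 + 1600×20 + 400×35 + 600×45 + 1100×90 = 185000.

185000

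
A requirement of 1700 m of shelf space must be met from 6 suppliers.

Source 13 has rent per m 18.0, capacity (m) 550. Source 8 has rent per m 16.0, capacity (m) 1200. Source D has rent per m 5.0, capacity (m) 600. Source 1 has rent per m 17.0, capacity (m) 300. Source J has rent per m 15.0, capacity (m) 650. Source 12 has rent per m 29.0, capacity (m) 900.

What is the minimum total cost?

19950

Fill from the cheapest supplier first.
Source D (5.0): use full 600 — 1100 m to go.
Take 650 from Source J at 15.0 — need 450 more.
Take 450 from Source 8 at 16.0 to finish.
Source 1, Source 13, Source 12: unused.
Cost = 600×5.0 + 650×15.0 + 450×16.0 = 19950.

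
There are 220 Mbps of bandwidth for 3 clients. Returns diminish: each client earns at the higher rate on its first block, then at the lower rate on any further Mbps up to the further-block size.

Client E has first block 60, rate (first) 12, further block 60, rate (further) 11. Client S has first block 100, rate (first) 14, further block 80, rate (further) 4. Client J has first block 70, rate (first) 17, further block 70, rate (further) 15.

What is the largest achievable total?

Treat each block as its own option and order by rate: Client J/T1 17 > Client J/T2 15 > Client S/T1 14 > Client E/T1 12 > Client E/T2 11 > Client S/T2 4.
Fill Client J T1 block (70 at 17) → 150 left.
Client J/T2 (15): +70 → 80 left.
Client S T1 at 14: only 80 left, fill 80.
Total = 17×70 + 15×70 + 14×80 = 3360.

3360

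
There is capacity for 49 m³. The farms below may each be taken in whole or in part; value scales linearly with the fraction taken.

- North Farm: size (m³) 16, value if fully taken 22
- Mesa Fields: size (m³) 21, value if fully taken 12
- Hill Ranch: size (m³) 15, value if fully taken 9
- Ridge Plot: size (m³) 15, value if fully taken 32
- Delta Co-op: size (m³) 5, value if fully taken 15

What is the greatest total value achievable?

76.8

Rank by value-to-size ratio: Delta Co-op 15/5≈3, Ridge Plot 32/15≈2.13, North Farm 22/16≈1.38, Hill Ranch 9/15≈0.6, Mesa Fields 12/21≈0.571.
Delta Co-op: take in full, 5 m³ for value 15 → 44 left.
All 15 m³ of Ridge Plot fit (value 32) → 29 remain.
All 16 m³ of North Farm fit (value 22) → 13 remain.
13 m³ left: a 13/15 share of Hill Ranch gives 9×13/15 = 7.8.
Total value = 76.8.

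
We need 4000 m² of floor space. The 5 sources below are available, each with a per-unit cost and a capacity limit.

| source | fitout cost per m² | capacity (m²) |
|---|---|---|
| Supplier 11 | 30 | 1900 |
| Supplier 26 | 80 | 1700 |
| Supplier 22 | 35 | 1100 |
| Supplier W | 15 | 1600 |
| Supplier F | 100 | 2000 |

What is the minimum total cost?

98500

Use sources in increasing cost order.
Take 1600 from Supplier W at 15 → need 2400 more.
Supplier 11 (30): use full 1900 → 500 m² to go.
Supplier 22 (35): take the remaining 500 → done.
Supplier 26, Supplier F: unused.
Cost = 1600×15 + 1900×30 + 500×35 = 98500.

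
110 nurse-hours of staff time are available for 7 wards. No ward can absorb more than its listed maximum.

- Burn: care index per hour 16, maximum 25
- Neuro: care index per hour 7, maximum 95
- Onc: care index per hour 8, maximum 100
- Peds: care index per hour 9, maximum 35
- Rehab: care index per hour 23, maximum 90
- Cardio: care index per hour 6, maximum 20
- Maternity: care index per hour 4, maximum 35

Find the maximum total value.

Rank by care index per hour: Rehab 23 > Burn 16 > Peds 9 > Onc 8 > Neuro 7 > Cardio 6 > Maternity 4.
Rehab takes 90 to reach its cap of 90 — 20 left.
Only 20 left; Burn takes them to reach 20.
Total = 16×20 + 23×90 = 2390.

2390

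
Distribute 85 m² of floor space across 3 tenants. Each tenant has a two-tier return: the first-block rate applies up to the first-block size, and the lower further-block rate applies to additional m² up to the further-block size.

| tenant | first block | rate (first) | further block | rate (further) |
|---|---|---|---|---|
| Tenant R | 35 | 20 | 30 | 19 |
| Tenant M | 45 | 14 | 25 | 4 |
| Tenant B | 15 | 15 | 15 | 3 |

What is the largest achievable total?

Treat each block as its own option and order by rate: Tenant R/T1 20 > Tenant R/T2 19 > Tenant B/T1 15 > Tenant M/T1 14 > Tenant M/T2 4 > Tenant B/T2 3.
Tenant R/T1 (20): +35 → 50 left.
Tenant R T2 at 19: fill all 30 → 20 left.
Tenant B T1 at 15: fill all 15 → 5 left.
Tenant M/T1: +5 of 45 at 14; pool empty.
Total = 20×35 + 19×30 + 15×15 + 14×5 = 1565.

1565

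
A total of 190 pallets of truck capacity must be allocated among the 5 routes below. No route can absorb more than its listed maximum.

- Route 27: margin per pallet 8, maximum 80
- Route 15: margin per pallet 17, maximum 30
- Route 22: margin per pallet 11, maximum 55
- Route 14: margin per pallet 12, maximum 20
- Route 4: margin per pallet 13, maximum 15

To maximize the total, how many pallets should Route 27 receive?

Highest margin per pallet first: Route 15 17 > Route 4 13 > Route 14 12 > Route 22 11 > Route 27 8.
Route 15: +30 to 30 (cap) ; 160 left.
Route 4 takes 15 to reach its cap of 15 ; 145 left.
Route 14: +20 to 20 (cap) ; 125 left.
Route 22: +55 to 55 (cap) ; 70 left.
Route 27: +70 (room for 80) → 70. Pool exhausted.

70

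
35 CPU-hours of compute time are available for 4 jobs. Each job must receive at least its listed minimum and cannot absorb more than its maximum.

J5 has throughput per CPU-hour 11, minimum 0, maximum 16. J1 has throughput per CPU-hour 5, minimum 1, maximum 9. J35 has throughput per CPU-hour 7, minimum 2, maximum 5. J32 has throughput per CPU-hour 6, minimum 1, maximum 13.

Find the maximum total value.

Meeting every minimum uses 0+1+2+1 = 4 CPU-hours, leaving 31.
Rank by throughput per CPU-hour: J5 11 > J35 7 > J32 6 > J1 5.
J5 takes 16 more to reach its cap of 16 ; 15 left.
J35: +3 to 5 (cap) ; 12 left.
J32: +12 to 13 (cap) ; 0 left.
Total = 11×16 + 5×1 + 7×5 + 6×13 = 294.

294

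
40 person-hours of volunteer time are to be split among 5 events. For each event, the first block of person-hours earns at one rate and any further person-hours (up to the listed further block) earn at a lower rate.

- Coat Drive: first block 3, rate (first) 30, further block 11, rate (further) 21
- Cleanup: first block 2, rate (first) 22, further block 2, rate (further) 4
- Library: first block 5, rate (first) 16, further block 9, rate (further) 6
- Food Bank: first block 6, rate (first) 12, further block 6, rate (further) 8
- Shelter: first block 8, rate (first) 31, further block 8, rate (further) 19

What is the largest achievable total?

881

Order all 10 blocks by rate: Shelter/first 31 > Coat Drive/first 30 > Cleanup/first 22 > Coat Drive/second 21 > Shelter/second 19 > Library/first 16 > Food Bank/first 12 > Food Bank/second 8 > Library/second 6 > Cleanup/second 4.
Shelter/first (31): +8 → 32 left.
Coat Drive first at 30: fill all 3 → 29 left.
Cleanup first at 22: fill all 2 → 27 left.
Fill Coat Drive second block (11 at 21) → 16 left.
Shelter/second (19): +8 → 8 left.
Library first at 16: fill all 5 → 3 left.
3 remain; put them into Food Bank first at 12.
Total = 31×8 + 30×3 + 22×2 + 21×11 + 19×8 + 16×5 + 12×3 = 881.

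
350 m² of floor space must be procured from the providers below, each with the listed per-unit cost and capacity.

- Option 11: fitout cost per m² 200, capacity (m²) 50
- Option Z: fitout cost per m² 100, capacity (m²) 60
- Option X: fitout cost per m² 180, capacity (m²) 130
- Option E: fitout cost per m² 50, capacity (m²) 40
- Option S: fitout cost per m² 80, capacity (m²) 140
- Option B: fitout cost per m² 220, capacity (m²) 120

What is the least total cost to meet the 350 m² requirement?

Cheapest first:
Option E (50): use full 40 — 310 m² to go.
Option S (80): use full 140 — 170 m² to go.
Option Z at 100: take all 60 m² — 110 still needed.
Option X (180): take the remaining 110 — done.
Option 11, Option B: unused.
Cost = 40×50 + 140×80 + 60×100 + 110×180 = 39000.

39000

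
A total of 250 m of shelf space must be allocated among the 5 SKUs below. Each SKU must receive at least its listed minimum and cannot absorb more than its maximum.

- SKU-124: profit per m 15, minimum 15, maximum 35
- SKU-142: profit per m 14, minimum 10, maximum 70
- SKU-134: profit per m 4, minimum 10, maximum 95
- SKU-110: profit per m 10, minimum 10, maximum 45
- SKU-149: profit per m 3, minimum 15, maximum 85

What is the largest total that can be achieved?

Meeting every minimum uses 15+10+10+10+15 = 60 m, leaving 190.
Highest profit per m first: SKU-124 15 > SKU-142 14 > SKU-110 10 > SKU-134 4 > SKU-149 3.
Give SKU-124 20 more to hit its cap of 35 ; 170 left.
SKU-142 takes 60 more to reach its cap of 70 ; 110 left.
Give SKU-110 35 more to hit its cap of 45 ; 75 left.
Only 75 left; SKU-134 takes them to reach 85.
Total = 15×35 + 14×70 + 4×85 + 10×45 + 3×15 = 2340.

2340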